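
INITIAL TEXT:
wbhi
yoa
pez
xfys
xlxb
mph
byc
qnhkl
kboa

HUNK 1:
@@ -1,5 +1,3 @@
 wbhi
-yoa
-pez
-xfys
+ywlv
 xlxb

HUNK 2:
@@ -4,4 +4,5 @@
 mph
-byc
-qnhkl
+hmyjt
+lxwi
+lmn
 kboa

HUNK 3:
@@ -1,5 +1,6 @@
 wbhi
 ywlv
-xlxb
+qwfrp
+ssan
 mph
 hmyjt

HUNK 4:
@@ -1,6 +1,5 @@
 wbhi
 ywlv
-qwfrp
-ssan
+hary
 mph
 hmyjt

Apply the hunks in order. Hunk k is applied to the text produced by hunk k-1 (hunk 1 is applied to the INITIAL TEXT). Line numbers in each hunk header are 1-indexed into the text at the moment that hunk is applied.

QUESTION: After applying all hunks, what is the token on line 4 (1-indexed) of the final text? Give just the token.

Answer: mph

Derivation:
Hunk 1: at line 1 remove [yoa,pez,xfys] add [ywlv] -> 7 lines: wbhi ywlv xlxb mph byc qnhkl kboa
Hunk 2: at line 4 remove [byc,qnhkl] add [hmyjt,lxwi,lmn] -> 8 lines: wbhi ywlv xlxb mph hmyjt lxwi lmn kboa
Hunk 3: at line 1 remove [xlxb] add [qwfrp,ssan] -> 9 lines: wbhi ywlv qwfrp ssan mph hmyjt lxwi lmn kboa
Hunk 4: at line 1 remove [qwfrp,ssan] add [hary] -> 8 lines: wbhi ywlv hary mph hmyjt lxwi lmn kboa
Final line 4: mph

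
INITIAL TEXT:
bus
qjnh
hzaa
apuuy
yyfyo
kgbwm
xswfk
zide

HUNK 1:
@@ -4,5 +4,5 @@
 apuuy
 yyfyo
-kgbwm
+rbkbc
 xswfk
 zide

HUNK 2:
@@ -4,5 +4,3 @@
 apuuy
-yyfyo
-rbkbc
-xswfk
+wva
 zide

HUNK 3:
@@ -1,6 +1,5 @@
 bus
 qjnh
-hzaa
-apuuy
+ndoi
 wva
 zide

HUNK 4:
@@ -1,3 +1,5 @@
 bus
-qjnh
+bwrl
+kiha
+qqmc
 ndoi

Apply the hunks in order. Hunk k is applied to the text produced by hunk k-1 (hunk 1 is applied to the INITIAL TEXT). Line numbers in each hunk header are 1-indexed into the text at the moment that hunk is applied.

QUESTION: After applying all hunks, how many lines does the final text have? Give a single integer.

Hunk 1: at line 4 remove [kgbwm] add [rbkbc] -> 8 lines: bus qjnh hzaa apuuy yyfyo rbkbc xswfk zide
Hunk 2: at line 4 remove [yyfyo,rbkbc,xswfk] add [wva] -> 6 lines: bus qjnh hzaa apuuy wva zide
Hunk 3: at line 1 remove [hzaa,apuuy] add [ndoi] -> 5 lines: bus qjnh ndoi wva zide
Hunk 4: at line 1 remove [qjnh] add [bwrl,kiha,qqmc] -> 7 lines: bus bwrl kiha qqmc ndoi wva zide
Final line count: 7

Answer: 7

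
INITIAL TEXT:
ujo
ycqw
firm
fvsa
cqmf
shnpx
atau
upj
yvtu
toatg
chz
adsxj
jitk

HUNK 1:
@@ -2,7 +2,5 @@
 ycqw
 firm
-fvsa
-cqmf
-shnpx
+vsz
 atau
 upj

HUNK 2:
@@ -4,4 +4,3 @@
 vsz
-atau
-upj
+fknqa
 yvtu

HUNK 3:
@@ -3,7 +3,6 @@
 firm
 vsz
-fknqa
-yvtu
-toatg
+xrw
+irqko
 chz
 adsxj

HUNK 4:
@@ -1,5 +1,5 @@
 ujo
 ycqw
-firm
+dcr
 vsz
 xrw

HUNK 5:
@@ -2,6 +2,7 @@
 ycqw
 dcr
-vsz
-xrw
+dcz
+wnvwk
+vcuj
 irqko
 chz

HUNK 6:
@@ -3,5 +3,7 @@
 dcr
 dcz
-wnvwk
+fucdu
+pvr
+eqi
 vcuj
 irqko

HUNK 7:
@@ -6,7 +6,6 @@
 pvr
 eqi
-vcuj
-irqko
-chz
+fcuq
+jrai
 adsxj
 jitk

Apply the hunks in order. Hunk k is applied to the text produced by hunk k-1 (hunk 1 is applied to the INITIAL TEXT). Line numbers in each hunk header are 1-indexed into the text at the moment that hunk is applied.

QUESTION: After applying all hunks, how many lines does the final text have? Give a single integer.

Hunk 1: at line 2 remove [fvsa,cqmf,shnpx] add [vsz] -> 11 lines: ujo ycqw firm vsz atau upj yvtu toatg chz adsxj jitk
Hunk 2: at line 4 remove [atau,upj] add [fknqa] -> 10 lines: ujo ycqw firm vsz fknqa yvtu toatg chz adsxj jitk
Hunk 3: at line 3 remove [fknqa,yvtu,toatg] add [xrw,irqko] -> 9 lines: ujo ycqw firm vsz xrw irqko chz adsxj jitk
Hunk 4: at line 1 remove [firm] add [dcr] -> 9 lines: ujo ycqw dcr vsz xrw irqko chz adsxj jitk
Hunk 5: at line 2 remove [vsz,xrw] add [dcz,wnvwk,vcuj] -> 10 lines: ujo ycqw dcr dcz wnvwk vcuj irqko chz adsxj jitk
Hunk 6: at line 3 remove [wnvwk] add [fucdu,pvr,eqi] -> 12 lines: ujo ycqw dcr dcz fucdu pvr eqi vcuj irqko chz adsxj jitk
Hunk 7: at line 6 remove [vcuj,irqko,chz] add [fcuq,jrai] -> 11 lines: ujo ycqw dcr dcz fucdu pvr eqi fcuq jrai adsxj jitk
Final line count: 11

Answer: 11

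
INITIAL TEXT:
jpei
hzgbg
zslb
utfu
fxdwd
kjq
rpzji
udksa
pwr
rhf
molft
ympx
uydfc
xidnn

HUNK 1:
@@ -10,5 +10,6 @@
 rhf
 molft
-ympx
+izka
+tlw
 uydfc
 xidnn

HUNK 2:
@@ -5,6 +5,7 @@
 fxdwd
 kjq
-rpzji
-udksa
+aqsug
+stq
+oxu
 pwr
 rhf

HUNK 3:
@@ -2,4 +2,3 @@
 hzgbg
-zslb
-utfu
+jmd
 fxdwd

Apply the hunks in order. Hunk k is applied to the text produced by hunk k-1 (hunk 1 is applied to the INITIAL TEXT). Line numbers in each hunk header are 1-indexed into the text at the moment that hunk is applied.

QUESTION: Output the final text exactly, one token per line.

Answer: jpei
hzgbg
jmd
fxdwd
kjq
aqsug
stq
oxu
pwr
rhf
molft
izka
tlw
uydfc
xidnn

Derivation:
Hunk 1: at line 10 remove [ympx] add [izka,tlw] -> 15 lines: jpei hzgbg zslb utfu fxdwd kjq rpzji udksa pwr rhf molft izka tlw uydfc xidnn
Hunk 2: at line 5 remove [rpzji,udksa] add [aqsug,stq,oxu] -> 16 lines: jpei hzgbg zslb utfu fxdwd kjq aqsug stq oxu pwr rhf molft izka tlw uydfc xidnn
Hunk 3: at line 2 remove [zslb,utfu] add [jmd] -> 15 lines: jpei hzgbg jmd fxdwd kjq aqsug stq oxu pwr rhf molft izka tlw uydfc xidnn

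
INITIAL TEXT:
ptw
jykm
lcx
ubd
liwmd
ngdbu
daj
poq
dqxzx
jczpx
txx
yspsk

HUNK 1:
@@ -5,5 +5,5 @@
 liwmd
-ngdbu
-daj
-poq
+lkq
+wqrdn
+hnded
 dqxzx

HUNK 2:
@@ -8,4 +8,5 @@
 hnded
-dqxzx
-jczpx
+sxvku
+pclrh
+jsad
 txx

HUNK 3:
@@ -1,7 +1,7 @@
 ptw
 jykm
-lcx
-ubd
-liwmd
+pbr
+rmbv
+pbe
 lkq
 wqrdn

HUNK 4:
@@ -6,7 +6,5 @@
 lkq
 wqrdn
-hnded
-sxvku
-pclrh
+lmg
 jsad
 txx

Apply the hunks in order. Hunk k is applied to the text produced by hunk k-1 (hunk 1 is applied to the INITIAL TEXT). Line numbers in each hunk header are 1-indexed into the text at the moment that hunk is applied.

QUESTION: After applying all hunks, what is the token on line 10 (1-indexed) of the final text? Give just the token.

Answer: txx

Derivation:
Hunk 1: at line 5 remove [ngdbu,daj,poq] add [lkq,wqrdn,hnded] -> 12 lines: ptw jykm lcx ubd liwmd lkq wqrdn hnded dqxzx jczpx txx yspsk
Hunk 2: at line 8 remove [dqxzx,jczpx] add [sxvku,pclrh,jsad] -> 13 lines: ptw jykm lcx ubd liwmd lkq wqrdn hnded sxvku pclrh jsad txx yspsk
Hunk 3: at line 1 remove [lcx,ubd,liwmd] add [pbr,rmbv,pbe] -> 13 lines: ptw jykm pbr rmbv pbe lkq wqrdn hnded sxvku pclrh jsad txx yspsk
Hunk 4: at line 6 remove [hnded,sxvku,pclrh] add [lmg] -> 11 lines: ptw jykm pbr rmbv pbe lkq wqrdn lmg jsad txx yspsk
Final line 10: txx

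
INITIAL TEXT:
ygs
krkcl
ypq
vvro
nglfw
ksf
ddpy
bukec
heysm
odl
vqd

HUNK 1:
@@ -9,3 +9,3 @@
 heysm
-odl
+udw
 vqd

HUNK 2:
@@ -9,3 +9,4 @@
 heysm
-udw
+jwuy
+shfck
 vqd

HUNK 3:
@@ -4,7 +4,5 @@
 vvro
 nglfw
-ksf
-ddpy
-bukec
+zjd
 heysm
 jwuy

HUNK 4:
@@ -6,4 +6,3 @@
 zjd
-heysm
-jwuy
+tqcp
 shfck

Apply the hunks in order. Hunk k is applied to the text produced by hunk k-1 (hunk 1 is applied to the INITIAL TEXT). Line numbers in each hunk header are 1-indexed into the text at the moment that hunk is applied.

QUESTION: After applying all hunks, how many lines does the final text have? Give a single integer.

Hunk 1: at line 9 remove [odl] add [udw] -> 11 lines: ygs krkcl ypq vvro nglfw ksf ddpy bukec heysm udw vqd
Hunk 2: at line 9 remove [udw] add [jwuy,shfck] -> 12 lines: ygs krkcl ypq vvro nglfw ksf ddpy bukec heysm jwuy shfck vqd
Hunk 3: at line 4 remove [ksf,ddpy,bukec] add [zjd] -> 10 lines: ygs krkcl ypq vvro nglfw zjd heysm jwuy shfck vqd
Hunk 4: at line 6 remove [heysm,jwuy] add [tqcp] -> 9 lines: ygs krkcl ypq vvro nglfw zjd tqcp shfck vqd
Final line count: 9

Answer: 9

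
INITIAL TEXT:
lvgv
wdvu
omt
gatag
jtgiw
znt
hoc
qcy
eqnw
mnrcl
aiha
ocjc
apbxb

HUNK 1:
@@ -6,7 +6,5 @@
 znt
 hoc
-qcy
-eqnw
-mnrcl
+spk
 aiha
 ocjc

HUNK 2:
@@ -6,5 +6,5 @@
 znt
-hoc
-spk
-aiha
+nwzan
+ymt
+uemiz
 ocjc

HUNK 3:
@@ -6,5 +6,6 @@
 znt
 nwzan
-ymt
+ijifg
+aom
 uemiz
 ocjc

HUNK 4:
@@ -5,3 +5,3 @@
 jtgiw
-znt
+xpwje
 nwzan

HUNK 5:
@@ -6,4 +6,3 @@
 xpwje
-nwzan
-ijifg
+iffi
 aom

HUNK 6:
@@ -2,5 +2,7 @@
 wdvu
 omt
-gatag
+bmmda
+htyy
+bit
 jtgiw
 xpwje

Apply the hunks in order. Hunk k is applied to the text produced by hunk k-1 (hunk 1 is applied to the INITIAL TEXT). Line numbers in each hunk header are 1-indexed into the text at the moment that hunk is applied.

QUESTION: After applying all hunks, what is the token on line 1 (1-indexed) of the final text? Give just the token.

Answer: lvgv

Derivation:
Hunk 1: at line 6 remove [qcy,eqnw,mnrcl] add [spk] -> 11 lines: lvgv wdvu omt gatag jtgiw znt hoc spk aiha ocjc apbxb
Hunk 2: at line 6 remove [hoc,spk,aiha] add [nwzan,ymt,uemiz] -> 11 lines: lvgv wdvu omt gatag jtgiw znt nwzan ymt uemiz ocjc apbxb
Hunk 3: at line 6 remove [ymt] add [ijifg,aom] -> 12 lines: lvgv wdvu omt gatag jtgiw znt nwzan ijifg aom uemiz ocjc apbxb
Hunk 4: at line 5 remove [znt] add [xpwje] -> 12 lines: lvgv wdvu omt gatag jtgiw xpwje nwzan ijifg aom uemiz ocjc apbxb
Hunk 5: at line 6 remove [nwzan,ijifg] add [iffi] -> 11 lines: lvgv wdvu omt gatag jtgiw xpwje iffi aom uemiz ocjc apbxb
Hunk 6: at line 2 remove [gatag] add [bmmda,htyy,bit] -> 13 lines: lvgv wdvu omt bmmda htyy bit jtgiw xpwje iffi aom uemiz ocjc apbxb
Final line 1: lvgv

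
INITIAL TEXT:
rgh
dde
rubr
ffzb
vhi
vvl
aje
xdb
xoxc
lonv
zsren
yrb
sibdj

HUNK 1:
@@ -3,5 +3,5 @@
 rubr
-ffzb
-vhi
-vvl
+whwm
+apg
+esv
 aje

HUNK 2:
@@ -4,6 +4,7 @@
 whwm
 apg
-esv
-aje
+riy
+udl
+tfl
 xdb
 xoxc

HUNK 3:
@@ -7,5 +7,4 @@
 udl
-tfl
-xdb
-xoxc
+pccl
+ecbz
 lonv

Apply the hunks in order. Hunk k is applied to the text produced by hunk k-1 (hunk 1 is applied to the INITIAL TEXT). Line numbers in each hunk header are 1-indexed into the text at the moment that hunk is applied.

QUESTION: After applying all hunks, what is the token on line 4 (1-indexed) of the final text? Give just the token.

Hunk 1: at line 3 remove [ffzb,vhi,vvl] add [whwm,apg,esv] -> 13 lines: rgh dde rubr whwm apg esv aje xdb xoxc lonv zsren yrb sibdj
Hunk 2: at line 4 remove [esv,aje] add [riy,udl,tfl] -> 14 lines: rgh dde rubr whwm apg riy udl tfl xdb xoxc lonv zsren yrb sibdj
Hunk 3: at line 7 remove [tfl,xdb,xoxc] add [pccl,ecbz] -> 13 lines: rgh dde rubr whwm apg riy udl pccl ecbz lonv zsren yrb sibdj
Final line 4: whwm

Answer: whwm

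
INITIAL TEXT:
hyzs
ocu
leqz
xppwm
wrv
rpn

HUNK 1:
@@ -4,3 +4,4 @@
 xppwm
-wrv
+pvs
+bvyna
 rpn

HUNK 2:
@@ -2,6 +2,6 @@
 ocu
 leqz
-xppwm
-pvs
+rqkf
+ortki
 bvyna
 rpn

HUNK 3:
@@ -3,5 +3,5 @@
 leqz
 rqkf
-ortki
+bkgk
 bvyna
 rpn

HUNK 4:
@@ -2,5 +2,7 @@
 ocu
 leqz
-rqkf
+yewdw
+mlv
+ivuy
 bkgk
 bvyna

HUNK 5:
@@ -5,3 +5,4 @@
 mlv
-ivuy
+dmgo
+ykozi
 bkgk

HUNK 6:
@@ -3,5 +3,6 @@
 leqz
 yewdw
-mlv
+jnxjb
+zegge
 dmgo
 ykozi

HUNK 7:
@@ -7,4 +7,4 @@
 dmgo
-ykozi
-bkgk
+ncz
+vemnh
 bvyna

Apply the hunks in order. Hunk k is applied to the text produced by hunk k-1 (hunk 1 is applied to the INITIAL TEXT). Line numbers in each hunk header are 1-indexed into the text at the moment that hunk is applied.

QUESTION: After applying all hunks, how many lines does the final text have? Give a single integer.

Hunk 1: at line 4 remove [wrv] add [pvs,bvyna] -> 7 lines: hyzs ocu leqz xppwm pvs bvyna rpn
Hunk 2: at line 2 remove [xppwm,pvs] add [rqkf,ortki] -> 7 lines: hyzs ocu leqz rqkf ortki bvyna rpn
Hunk 3: at line 3 remove [ortki] add [bkgk] -> 7 lines: hyzs ocu leqz rqkf bkgk bvyna rpn
Hunk 4: at line 2 remove [rqkf] add [yewdw,mlv,ivuy] -> 9 lines: hyzs ocu leqz yewdw mlv ivuy bkgk bvyna rpn
Hunk 5: at line 5 remove [ivuy] add [dmgo,ykozi] -> 10 lines: hyzs ocu leqz yewdw mlv dmgo ykozi bkgk bvyna rpn
Hunk 6: at line 3 remove [mlv] add [jnxjb,zegge] -> 11 lines: hyzs ocu leqz yewdw jnxjb zegge dmgo ykozi bkgk bvyna rpn
Hunk 7: at line 7 remove [ykozi,bkgk] add [ncz,vemnh] -> 11 lines: hyzs ocu leqz yewdw jnxjb zegge dmgo ncz vemnh bvyna rpn
Final line count: 11

Answer: 11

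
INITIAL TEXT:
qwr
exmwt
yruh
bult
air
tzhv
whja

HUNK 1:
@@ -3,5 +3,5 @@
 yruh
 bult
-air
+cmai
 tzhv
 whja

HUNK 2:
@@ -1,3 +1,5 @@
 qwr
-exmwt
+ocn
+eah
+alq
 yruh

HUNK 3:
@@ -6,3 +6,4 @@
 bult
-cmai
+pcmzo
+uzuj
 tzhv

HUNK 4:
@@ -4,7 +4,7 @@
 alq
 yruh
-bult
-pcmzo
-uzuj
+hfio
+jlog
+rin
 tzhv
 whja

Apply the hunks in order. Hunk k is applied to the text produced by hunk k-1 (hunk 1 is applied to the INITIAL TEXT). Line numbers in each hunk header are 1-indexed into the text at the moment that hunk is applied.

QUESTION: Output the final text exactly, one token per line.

Answer: qwr
ocn
eah
alq
yruh
hfio
jlog
rin
tzhv
whja

Derivation:
Hunk 1: at line 3 remove [air] add [cmai] -> 7 lines: qwr exmwt yruh bult cmai tzhv whja
Hunk 2: at line 1 remove [exmwt] add [ocn,eah,alq] -> 9 lines: qwr ocn eah alq yruh bult cmai tzhv whja
Hunk 3: at line 6 remove [cmai] add [pcmzo,uzuj] -> 10 lines: qwr ocn eah alq yruh bult pcmzo uzuj tzhv whja
Hunk 4: at line 4 remove [bult,pcmzo,uzuj] add [hfio,jlog,rin] -> 10 lines: qwr ocn eah alq yruh hfio jlog rin tzhv whja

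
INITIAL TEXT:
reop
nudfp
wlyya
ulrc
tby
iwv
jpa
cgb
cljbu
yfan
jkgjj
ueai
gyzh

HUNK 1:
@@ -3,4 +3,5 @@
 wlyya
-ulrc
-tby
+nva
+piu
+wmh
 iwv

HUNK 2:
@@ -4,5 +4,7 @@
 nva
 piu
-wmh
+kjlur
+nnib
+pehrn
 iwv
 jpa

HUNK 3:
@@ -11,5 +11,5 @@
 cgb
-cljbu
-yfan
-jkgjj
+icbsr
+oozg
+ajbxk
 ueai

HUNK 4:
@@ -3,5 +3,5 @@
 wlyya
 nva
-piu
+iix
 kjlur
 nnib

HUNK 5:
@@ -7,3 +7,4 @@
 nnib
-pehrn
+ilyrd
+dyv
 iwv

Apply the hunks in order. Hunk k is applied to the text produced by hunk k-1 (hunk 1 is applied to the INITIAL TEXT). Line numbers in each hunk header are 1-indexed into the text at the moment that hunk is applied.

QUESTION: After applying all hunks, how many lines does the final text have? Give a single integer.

Answer: 17

Derivation:
Hunk 1: at line 3 remove [ulrc,tby] add [nva,piu,wmh] -> 14 lines: reop nudfp wlyya nva piu wmh iwv jpa cgb cljbu yfan jkgjj ueai gyzh
Hunk 2: at line 4 remove [wmh] add [kjlur,nnib,pehrn] -> 16 lines: reop nudfp wlyya nva piu kjlur nnib pehrn iwv jpa cgb cljbu yfan jkgjj ueai gyzh
Hunk 3: at line 11 remove [cljbu,yfan,jkgjj] add [icbsr,oozg,ajbxk] -> 16 lines: reop nudfp wlyya nva piu kjlur nnib pehrn iwv jpa cgb icbsr oozg ajbxk ueai gyzh
Hunk 4: at line 3 remove [piu] add [iix] -> 16 lines: reop nudfp wlyya nva iix kjlur nnib pehrn iwv jpa cgb icbsr oozg ajbxk ueai gyzh
Hunk 5: at line 7 remove [pehrn] add [ilyrd,dyv] -> 17 lines: reop nudfp wlyya nva iix kjlur nnib ilyrd dyv iwv jpa cgb icbsr oozg ajbxk ueai gyzh
Final line count: 17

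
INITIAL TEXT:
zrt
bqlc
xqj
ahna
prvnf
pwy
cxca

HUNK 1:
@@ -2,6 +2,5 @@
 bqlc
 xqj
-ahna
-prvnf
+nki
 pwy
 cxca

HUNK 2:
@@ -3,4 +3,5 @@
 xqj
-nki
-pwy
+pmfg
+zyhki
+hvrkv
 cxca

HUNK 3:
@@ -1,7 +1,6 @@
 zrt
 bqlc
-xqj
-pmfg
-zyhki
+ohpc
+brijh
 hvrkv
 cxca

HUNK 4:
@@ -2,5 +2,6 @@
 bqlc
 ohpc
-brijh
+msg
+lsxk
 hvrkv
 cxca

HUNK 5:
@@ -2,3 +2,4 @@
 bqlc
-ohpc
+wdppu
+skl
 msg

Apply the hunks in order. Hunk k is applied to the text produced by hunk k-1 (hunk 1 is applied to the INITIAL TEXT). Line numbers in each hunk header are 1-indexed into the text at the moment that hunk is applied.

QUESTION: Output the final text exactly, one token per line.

Answer: zrt
bqlc
wdppu
skl
msg
lsxk
hvrkv
cxca

Derivation:
Hunk 1: at line 2 remove [ahna,prvnf] add [nki] -> 6 lines: zrt bqlc xqj nki pwy cxca
Hunk 2: at line 3 remove [nki,pwy] add [pmfg,zyhki,hvrkv] -> 7 lines: zrt bqlc xqj pmfg zyhki hvrkv cxca
Hunk 3: at line 1 remove [xqj,pmfg,zyhki] add [ohpc,brijh] -> 6 lines: zrt bqlc ohpc brijh hvrkv cxca
Hunk 4: at line 2 remove [brijh] add [msg,lsxk] -> 7 lines: zrt bqlc ohpc msg lsxk hvrkv cxca
Hunk 5: at line 2 remove [ohpc] add [wdppu,skl] -> 8 lines: zrt bqlc wdppu skl msg lsxk hvrkv cxca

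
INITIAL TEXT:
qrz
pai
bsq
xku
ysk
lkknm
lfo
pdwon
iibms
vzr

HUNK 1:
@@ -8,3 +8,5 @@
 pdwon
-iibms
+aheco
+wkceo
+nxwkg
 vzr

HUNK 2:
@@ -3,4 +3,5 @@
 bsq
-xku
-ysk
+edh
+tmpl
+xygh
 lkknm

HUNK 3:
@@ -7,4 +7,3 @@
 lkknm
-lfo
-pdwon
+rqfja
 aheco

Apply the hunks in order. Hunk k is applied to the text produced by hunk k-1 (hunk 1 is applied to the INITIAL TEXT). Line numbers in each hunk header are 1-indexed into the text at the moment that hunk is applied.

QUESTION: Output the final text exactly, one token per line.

Answer: qrz
pai
bsq
edh
tmpl
xygh
lkknm
rqfja
aheco
wkceo
nxwkg
vzr

Derivation:
Hunk 1: at line 8 remove [iibms] add [aheco,wkceo,nxwkg] -> 12 lines: qrz pai bsq xku ysk lkknm lfo pdwon aheco wkceo nxwkg vzr
Hunk 2: at line 3 remove [xku,ysk] add [edh,tmpl,xygh] -> 13 lines: qrz pai bsq edh tmpl xygh lkknm lfo pdwon aheco wkceo nxwkg vzr
Hunk 3: at line 7 remove [lfo,pdwon] add [rqfja] -> 12 lines: qrz pai bsq edh tmpl xygh lkknm rqfja aheco wkceo nxwkg vzr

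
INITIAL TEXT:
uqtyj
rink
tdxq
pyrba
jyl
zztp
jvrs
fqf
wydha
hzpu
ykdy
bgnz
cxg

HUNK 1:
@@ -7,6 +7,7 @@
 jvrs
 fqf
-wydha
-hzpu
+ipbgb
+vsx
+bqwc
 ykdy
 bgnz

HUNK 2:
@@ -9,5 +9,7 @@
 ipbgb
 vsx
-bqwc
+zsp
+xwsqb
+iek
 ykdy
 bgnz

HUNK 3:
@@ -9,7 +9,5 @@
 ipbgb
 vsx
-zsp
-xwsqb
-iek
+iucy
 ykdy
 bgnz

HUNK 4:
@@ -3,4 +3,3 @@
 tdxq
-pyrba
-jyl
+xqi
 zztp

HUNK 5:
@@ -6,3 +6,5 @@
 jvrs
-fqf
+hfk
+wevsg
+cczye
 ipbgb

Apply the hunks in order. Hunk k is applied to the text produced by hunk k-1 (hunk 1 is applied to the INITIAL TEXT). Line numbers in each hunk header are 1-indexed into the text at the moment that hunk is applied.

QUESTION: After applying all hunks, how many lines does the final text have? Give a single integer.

Answer: 15

Derivation:
Hunk 1: at line 7 remove [wydha,hzpu] add [ipbgb,vsx,bqwc] -> 14 lines: uqtyj rink tdxq pyrba jyl zztp jvrs fqf ipbgb vsx bqwc ykdy bgnz cxg
Hunk 2: at line 9 remove [bqwc] add [zsp,xwsqb,iek] -> 16 lines: uqtyj rink tdxq pyrba jyl zztp jvrs fqf ipbgb vsx zsp xwsqb iek ykdy bgnz cxg
Hunk 3: at line 9 remove [zsp,xwsqb,iek] add [iucy] -> 14 lines: uqtyj rink tdxq pyrba jyl zztp jvrs fqf ipbgb vsx iucy ykdy bgnz cxg
Hunk 4: at line 3 remove [pyrba,jyl] add [xqi] -> 13 lines: uqtyj rink tdxq xqi zztp jvrs fqf ipbgb vsx iucy ykdy bgnz cxg
Hunk 5: at line 6 remove [fqf] add [hfk,wevsg,cczye] -> 15 lines: uqtyj rink tdxq xqi zztp jvrs hfk wevsg cczye ipbgb vsx iucy ykdy bgnz cxg
Final line count: 15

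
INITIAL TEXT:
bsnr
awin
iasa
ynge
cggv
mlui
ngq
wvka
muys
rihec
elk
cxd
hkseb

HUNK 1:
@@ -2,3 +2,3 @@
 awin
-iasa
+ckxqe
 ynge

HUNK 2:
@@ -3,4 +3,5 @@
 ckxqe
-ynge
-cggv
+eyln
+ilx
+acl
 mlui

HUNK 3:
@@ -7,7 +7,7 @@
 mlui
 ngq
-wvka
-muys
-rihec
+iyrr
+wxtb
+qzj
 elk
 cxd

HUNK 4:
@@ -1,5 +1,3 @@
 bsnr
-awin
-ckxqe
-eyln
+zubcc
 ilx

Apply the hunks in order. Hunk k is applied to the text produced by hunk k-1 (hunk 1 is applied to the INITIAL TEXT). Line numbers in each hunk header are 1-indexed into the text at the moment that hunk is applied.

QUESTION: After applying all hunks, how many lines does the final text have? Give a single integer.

Hunk 1: at line 2 remove [iasa] add [ckxqe] -> 13 lines: bsnr awin ckxqe ynge cggv mlui ngq wvka muys rihec elk cxd hkseb
Hunk 2: at line 3 remove [ynge,cggv] add [eyln,ilx,acl] -> 14 lines: bsnr awin ckxqe eyln ilx acl mlui ngq wvka muys rihec elk cxd hkseb
Hunk 3: at line 7 remove [wvka,muys,rihec] add [iyrr,wxtb,qzj] -> 14 lines: bsnr awin ckxqe eyln ilx acl mlui ngq iyrr wxtb qzj elk cxd hkseb
Hunk 4: at line 1 remove [awin,ckxqe,eyln] add [zubcc] -> 12 lines: bsnr zubcc ilx acl mlui ngq iyrr wxtb qzj elk cxd hkseb
Final line count: 12

Answer: 12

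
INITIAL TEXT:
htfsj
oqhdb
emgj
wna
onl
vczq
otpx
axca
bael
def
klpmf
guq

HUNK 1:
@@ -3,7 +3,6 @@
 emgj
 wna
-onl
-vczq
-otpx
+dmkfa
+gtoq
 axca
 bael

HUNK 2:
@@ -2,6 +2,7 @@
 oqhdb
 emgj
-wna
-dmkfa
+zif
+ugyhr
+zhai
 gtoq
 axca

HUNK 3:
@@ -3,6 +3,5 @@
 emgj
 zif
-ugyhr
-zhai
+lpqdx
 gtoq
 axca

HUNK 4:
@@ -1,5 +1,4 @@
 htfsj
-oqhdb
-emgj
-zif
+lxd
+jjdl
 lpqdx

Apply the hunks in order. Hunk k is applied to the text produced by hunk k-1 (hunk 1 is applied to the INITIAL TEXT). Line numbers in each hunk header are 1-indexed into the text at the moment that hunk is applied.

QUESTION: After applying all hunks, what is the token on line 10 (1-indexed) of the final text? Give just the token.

Answer: guq

Derivation:
Hunk 1: at line 3 remove [onl,vczq,otpx] add [dmkfa,gtoq] -> 11 lines: htfsj oqhdb emgj wna dmkfa gtoq axca bael def klpmf guq
Hunk 2: at line 2 remove [wna,dmkfa] add [zif,ugyhr,zhai] -> 12 lines: htfsj oqhdb emgj zif ugyhr zhai gtoq axca bael def klpmf guq
Hunk 3: at line 3 remove [ugyhr,zhai] add [lpqdx] -> 11 lines: htfsj oqhdb emgj zif lpqdx gtoq axca bael def klpmf guq
Hunk 4: at line 1 remove [oqhdb,emgj,zif] add [lxd,jjdl] -> 10 lines: htfsj lxd jjdl lpqdx gtoq axca bael def klpmf guq
Final line 10: guq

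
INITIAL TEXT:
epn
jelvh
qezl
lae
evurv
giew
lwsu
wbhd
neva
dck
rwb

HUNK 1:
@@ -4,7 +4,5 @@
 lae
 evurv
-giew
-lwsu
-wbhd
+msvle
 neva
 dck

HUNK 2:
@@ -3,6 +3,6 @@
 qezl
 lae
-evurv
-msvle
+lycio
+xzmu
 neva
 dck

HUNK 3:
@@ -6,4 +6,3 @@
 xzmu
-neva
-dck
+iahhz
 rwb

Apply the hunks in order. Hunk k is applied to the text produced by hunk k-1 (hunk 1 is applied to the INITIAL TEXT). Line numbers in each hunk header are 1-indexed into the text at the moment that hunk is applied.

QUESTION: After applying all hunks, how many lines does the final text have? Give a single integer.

Answer: 8

Derivation:
Hunk 1: at line 4 remove [giew,lwsu,wbhd] add [msvle] -> 9 lines: epn jelvh qezl lae evurv msvle neva dck rwb
Hunk 2: at line 3 remove [evurv,msvle] add [lycio,xzmu] -> 9 lines: epn jelvh qezl lae lycio xzmu neva dck rwb
Hunk 3: at line 6 remove [neva,dck] add [iahhz] -> 8 lines: epn jelvh qezl lae lycio xzmu iahhz rwb
Final line count: 8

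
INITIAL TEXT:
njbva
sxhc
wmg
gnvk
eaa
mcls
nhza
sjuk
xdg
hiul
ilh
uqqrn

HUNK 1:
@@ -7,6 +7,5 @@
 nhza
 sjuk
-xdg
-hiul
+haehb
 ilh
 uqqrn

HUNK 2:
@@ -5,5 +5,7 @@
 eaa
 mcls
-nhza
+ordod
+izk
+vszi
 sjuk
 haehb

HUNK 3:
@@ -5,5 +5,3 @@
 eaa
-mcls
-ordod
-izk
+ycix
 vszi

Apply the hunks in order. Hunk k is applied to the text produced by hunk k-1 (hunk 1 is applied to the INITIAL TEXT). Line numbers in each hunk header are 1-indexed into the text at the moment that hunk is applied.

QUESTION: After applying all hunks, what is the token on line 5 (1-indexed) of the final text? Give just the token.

Hunk 1: at line 7 remove [xdg,hiul] add [haehb] -> 11 lines: njbva sxhc wmg gnvk eaa mcls nhza sjuk haehb ilh uqqrn
Hunk 2: at line 5 remove [nhza] add [ordod,izk,vszi] -> 13 lines: njbva sxhc wmg gnvk eaa mcls ordod izk vszi sjuk haehb ilh uqqrn
Hunk 3: at line 5 remove [mcls,ordod,izk] add [ycix] -> 11 lines: njbva sxhc wmg gnvk eaa ycix vszi sjuk haehb ilh uqqrn
Final line 5: eaa

Answer: eaa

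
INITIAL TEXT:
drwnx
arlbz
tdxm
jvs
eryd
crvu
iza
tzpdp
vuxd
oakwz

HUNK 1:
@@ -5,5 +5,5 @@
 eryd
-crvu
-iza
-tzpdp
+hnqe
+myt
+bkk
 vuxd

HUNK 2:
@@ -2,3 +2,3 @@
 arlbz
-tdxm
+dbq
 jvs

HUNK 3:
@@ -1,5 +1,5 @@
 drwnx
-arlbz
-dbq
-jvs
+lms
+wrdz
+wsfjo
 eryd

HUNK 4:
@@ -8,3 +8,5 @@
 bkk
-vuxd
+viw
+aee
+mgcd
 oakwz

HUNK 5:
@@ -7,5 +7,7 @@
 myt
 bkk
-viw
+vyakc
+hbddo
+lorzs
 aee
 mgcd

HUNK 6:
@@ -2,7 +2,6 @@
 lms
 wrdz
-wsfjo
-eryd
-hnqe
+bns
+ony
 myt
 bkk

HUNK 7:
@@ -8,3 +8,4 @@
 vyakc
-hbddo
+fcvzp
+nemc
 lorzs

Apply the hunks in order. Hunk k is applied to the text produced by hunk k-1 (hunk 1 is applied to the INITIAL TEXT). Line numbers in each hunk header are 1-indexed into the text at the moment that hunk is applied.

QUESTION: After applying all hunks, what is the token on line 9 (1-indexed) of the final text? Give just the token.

Answer: fcvzp

Derivation:
Hunk 1: at line 5 remove [crvu,iza,tzpdp] add [hnqe,myt,bkk] -> 10 lines: drwnx arlbz tdxm jvs eryd hnqe myt bkk vuxd oakwz
Hunk 2: at line 2 remove [tdxm] add [dbq] -> 10 lines: drwnx arlbz dbq jvs eryd hnqe myt bkk vuxd oakwz
Hunk 3: at line 1 remove [arlbz,dbq,jvs] add [lms,wrdz,wsfjo] -> 10 lines: drwnx lms wrdz wsfjo eryd hnqe myt bkk vuxd oakwz
Hunk 4: at line 8 remove [vuxd] add [viw,aee,mgcd] -> 12 lines: drwnx lms wrdz wsfjo eryd hnqe myt bkk viw aee mgcd oakwz
Hunk 5: at line 7 remove [viw] add [vyakc,hbddo,lorzs] -> 14 lines: drwnx lms wrdz wsfjo eryd hnqe myt bkk vyakc hbddo lorzs aee mgcd oakwz
Hunk 6: at line 2 remove [wsfjo,eryd,hnqe] add [bns,ony] -> 13 lines: drwnx lms wrdz bns ony myt bkk vyakc hbddo lorzs aee mgcd oakwz
Hunk 7: at line 8 remove [hbddo] add [fcvzp,nemc] -> 14 lines: drwnx lms wrdz bns ony myt bkk vyakc fcvzp nemc lorzs aee mgcd oakwz
Final line 9: fcvzp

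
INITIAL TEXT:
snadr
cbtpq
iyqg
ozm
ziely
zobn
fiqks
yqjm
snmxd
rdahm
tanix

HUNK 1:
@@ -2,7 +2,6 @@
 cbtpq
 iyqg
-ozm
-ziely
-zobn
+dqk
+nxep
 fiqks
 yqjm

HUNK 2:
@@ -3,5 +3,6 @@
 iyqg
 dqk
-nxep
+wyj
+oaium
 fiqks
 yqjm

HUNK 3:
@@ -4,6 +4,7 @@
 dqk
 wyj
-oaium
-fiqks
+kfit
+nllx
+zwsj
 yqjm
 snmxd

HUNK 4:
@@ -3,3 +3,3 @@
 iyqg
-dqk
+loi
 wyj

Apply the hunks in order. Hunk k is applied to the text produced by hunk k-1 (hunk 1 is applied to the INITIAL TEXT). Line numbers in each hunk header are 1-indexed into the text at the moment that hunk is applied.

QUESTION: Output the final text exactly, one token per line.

Answer: snadr
cbtpq
iyqg
loi
wyj
kfit
nllx
zwsj
yqjm
snmxd
rdahm
tanix

Derivation:
Hunk 1: at line 2 remove [ozm,ziely,zobn] add [dqk,nxep] -> 10 lines: snadr cbtpq iyqg dqk nxep fiqks yqjm snmxd rdahm tanix
Hunk 2: at line 3 remove [nxep] add [wyj,oaium] -> 11 lines: snadr cbtpq iyqg dqk wyj oaium fiqks yqjm snmxd rdahm tanix
Hunk 3: at line 4 remove [oaium,fiqks] add [kfit,nllx,zwsj] -> 12 lines: snadr cbtpq iyqg dqk wyj kfit nllx zwsj yqjm snmxd rdahm tanix
Hunk 4: at line 3 remove [dqk] add [loi] -> 12 lines: snadr cbtpq iyqg loi wyj kfit nllx zwsj yqjm snmxd rdahm tanix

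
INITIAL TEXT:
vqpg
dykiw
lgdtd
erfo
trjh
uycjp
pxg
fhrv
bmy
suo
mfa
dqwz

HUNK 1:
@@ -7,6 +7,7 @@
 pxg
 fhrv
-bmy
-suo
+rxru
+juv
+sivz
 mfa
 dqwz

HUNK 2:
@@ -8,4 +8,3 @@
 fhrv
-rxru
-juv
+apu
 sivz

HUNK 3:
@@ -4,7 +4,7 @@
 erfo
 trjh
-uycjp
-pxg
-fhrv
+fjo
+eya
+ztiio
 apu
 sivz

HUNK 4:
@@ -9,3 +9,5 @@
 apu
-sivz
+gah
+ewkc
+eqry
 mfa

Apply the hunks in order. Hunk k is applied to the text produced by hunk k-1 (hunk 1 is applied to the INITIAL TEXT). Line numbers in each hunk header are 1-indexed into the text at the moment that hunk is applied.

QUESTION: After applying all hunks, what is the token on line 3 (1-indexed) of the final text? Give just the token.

Hunk 1: at line 7 remove [bmy,suo] add [rxru,juv,sivz] -> 13 lines: vqpg dykiw lgdtd erfo trjh uycjp pxg fhrv rxru juv sivz mfa dqwz
Hunk 2: at line 8 remove [rxru,juv] add [apu] -> 12 lines: vqpg dykiw lgdtd erfo trjh uycjp pxg fhrv apu sivz mfa dqwz
Hunk 3: at line 4 remove [uycjp,pxg,fhrv] add [fjo,eya,ztiio] -> 12 lines: vqpg dykiw lgdtd erfo trjh fjo eya ztiio apu sivz mfa dqwz
Hunk 4: at line 9 remove [sivz] add [gah,ewkc,eqry] -> 14 lines: vqpg dykiw lgdtd erfo trjh fjo eya ztiio apu gah ewkc eqry mfa dqwz
Final line 3: lgdtd

Answer: lgdtd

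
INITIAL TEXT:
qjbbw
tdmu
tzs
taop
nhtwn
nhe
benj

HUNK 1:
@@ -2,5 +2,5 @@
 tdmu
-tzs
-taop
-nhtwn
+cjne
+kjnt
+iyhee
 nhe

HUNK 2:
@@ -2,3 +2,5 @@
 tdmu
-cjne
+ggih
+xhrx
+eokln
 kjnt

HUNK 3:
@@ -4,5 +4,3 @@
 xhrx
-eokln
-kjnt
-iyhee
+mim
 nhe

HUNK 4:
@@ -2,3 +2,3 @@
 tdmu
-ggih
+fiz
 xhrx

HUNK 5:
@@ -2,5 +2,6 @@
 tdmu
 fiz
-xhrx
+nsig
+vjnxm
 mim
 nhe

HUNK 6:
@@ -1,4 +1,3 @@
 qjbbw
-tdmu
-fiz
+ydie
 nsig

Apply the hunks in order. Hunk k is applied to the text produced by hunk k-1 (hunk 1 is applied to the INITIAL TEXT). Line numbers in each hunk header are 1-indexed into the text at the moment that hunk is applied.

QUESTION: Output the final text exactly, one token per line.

Hunk 1: at line 2 remove [tzs,taop,nhtwn] add [cjne,kjnt,iyhee] -> 7 lines: qjbbw tdmu cjne kjnt iyhee nhe benj
Hunk 2: at line 2 remove [cjne] add [ggih,xhrx,eokln] -> 9 lines: qjbbw tdmu ggih xhrx eokln kjnt iyhee nhe benj
Hunk 3: at line 4 remove [eokln,kjnt,iyhee] add [mim] -> 7 lines: qjbbw tdmu ggih xhrx mim nhe benj
Hunk 4: at line 2 remove [ggih] add [fiz] -> 7 lines: qjbbw tdmu fiz xhrx mim nhe benj
Hunk 5: at line 2 remove [xhrx] add [nsig,vjnxm] -> 8 lines: qjbbw tdmu fiz nsig vjnxm mim nhe benj
Hunk 6: at line 1 remove [tdmu,fiz] add [ydie] -> 7 lines: qjbbw ydie nsig vjnxm mim nhe benj

Answer: qjbbw
ydie
nsig
vjnxm
mim
nhe
benj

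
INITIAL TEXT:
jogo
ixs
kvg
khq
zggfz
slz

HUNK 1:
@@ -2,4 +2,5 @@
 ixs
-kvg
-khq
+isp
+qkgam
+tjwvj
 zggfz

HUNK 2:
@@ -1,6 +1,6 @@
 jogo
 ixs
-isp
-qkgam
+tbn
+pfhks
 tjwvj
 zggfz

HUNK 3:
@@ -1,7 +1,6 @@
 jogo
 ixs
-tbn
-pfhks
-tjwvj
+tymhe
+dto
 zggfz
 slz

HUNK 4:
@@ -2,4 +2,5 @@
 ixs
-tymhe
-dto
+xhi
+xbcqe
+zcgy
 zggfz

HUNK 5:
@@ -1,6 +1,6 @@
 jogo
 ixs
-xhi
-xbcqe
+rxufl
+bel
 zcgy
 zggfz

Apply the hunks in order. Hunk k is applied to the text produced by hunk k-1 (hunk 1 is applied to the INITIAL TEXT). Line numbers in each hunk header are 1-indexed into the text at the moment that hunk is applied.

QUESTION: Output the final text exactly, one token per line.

Answer: jogo
ixs
rxufl
bel
zcgy
zggfz
slz

Derivation:
Hunk 1: at line 2 remove [kvg,khq] add [isp,qkgam,tjwvj] -> 7 lines: jogo ixs isp qkgam tjwvj zggfz slz
Hunk 2: at line 1 remove [isp,qkgam] add [tbn,pfhks] -> 7 lines: jogo ixs tbn pfhks tjwvj zggfz slz
Hunk 3: at line 1 remove [tbn,pfhks,tjwvj] add [tymhe,dto] -> 6 lines: jogo ixs tymhe dto zggfz slz
Hunk 4: at line 2 remove [tymhe,dto] add [xhi,xbcqe,zcgy] -> 7 lines: jogo ixs xhi xbcqe zcgy zggfz slz
Hunk 5: at line 1 remove [xhi,xbcqe] add [rxufl,bel] -> 7 lines: jogo ixs rxufl bel zcgy zggfz slz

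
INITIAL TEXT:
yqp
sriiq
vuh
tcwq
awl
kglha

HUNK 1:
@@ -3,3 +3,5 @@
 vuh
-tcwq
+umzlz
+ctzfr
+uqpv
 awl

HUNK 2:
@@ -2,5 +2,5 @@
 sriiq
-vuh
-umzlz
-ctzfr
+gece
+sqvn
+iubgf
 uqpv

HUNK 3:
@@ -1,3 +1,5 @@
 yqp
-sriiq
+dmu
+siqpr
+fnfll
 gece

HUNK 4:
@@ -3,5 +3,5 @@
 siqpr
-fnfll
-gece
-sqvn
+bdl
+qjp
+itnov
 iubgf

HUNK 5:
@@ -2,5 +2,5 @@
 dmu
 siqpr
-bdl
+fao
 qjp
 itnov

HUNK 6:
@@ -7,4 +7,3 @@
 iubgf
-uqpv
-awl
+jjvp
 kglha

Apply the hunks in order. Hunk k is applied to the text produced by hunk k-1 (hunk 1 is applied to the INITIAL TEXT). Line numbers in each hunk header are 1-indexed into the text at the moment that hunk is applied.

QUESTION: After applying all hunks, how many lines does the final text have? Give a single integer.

Hunk 1: at line 3 remove [tcwq] add [umzlz,ctzfr,uqpv] -> 8 lines: yqp sriiq vuh umzlz ctzfr uqpv awl kglha
Hunk 2: at line 2 remove [vuh,umzlz,ctzfr] add [gece,sqvn,iubgf] -> 8 lines: yqp sriiq gece sqvn iubgf uqpv awl kglha
Hunk 3: at line 1 remove [sriiq] add [dmu,siqpr,fnfll] -> 10 lines: yqp dmu siqpr fnfll gece sqvn iubgf uqpv awl kglha
Hunk 4: at line 3 remove [fnfll,gece,sqvn] add [bdl,qjp,itnov] -> 10 lines: yqp dmu siqpr bdl qjp itnov iubgf uqpv awl kglha
Hunk 5: at line 2 remove [bdl] add [fao] -> 10 lines: yqp dmu siqpr fao qjp itnov iubgf uqpv awl kglha
Hunk 6: at line 7 remove [uqpv,awl] add [jjvp] -> 9 lines: yqp dmu siqpr fao qjp itnov iubgf jjvp kglha
Final line count: 9

Answer: 9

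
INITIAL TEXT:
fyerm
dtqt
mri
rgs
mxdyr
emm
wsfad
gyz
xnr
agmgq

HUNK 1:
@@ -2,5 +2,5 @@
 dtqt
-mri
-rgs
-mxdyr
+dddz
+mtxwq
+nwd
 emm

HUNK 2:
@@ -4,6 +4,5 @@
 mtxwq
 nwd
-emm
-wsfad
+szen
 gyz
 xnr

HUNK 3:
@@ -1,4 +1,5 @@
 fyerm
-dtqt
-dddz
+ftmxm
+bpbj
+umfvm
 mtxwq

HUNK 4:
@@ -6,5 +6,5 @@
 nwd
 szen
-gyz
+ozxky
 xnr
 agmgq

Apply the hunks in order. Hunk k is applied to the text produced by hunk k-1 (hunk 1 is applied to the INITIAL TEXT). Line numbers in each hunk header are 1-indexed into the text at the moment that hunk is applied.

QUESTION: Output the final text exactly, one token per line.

Hunk 1: at line 2 remove [mri,rgs,mxdyr] add [dddz,mtxwq,nwd] -> 10 lines: fyerm dtqt dddz mtxwq nwd emm wsfad gyz xnr agmgq
Hunk 2: at line 4 remove [emm,wsfad] add [szen] -> 9 lines: fyerm dtqt dddz mtxwq nwd szen gyz xnr agmgq
Hunk 3: at line 1 remove [dtqt,dddz] add [ftmxm,bpbj,umfvm] -> 10 lines: fyerm ftmxm bpbj umfvm mtxwq nwd szen gyz xnr agmgq
Hunk 4: at line 6 remove [gyz] add [ozxky] -> 10 lines: fyerm ftmxm bpbj umfvm mtxwq nwd szen ozxky xnr agmgq

Answer: fyerm
ftmxm
bpbj
umfvm
mtxwq
nwd
szen
ozxky
xnr
agmgq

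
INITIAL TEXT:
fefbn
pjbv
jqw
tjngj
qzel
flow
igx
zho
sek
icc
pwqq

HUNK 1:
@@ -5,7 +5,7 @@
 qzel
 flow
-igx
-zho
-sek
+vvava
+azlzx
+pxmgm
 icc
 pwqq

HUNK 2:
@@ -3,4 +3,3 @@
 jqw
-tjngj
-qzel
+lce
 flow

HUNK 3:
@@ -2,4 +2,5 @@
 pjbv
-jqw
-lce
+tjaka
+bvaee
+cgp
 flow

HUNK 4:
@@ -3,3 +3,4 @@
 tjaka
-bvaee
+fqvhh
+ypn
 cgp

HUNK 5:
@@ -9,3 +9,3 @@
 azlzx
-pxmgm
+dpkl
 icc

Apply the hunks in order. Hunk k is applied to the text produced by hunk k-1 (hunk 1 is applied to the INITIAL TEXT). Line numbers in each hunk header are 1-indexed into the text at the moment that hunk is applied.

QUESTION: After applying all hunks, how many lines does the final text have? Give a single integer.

Answer: 12

Derivation:
Hunk 1: at line 5 remove [igx,zho,sek] add [vvava,azlzx,pxmgm] -> 11 lines: fefbn pjbv jqw tjngj qzel flow vvava azlzx pxmgm icc pwqq
Hunk 2: at line 3 remove [tjngj,qzel] add [lce] -> 10 lines: fefbn pjbv jqw lce flow vvava azlzx pxmgm icc pwqq
Hunk 3: at line 2 remove [jqw,lce] add [tjaka,bvaee,cgp] -> 11 lines: fefbn pjbv tjaka bvaee cgp flow vvava azlzx pxmgm icc pwqq
Hunk 4: at line 3 remove [bvaee] add [fqvhh,ypn] -> 12 lines: fefbn pjbv tjaka fqvhh ypn cgp flow vvava azlzx pxmgm icc pwqq
Hunk 5: at line 9 remove [pxmgm] add [dpkl] -> 12 lines: fefbn pjbv tjaka fqvhh ypn cgp flow vvava azlzx dpkl icc pwqq
Final line count: 12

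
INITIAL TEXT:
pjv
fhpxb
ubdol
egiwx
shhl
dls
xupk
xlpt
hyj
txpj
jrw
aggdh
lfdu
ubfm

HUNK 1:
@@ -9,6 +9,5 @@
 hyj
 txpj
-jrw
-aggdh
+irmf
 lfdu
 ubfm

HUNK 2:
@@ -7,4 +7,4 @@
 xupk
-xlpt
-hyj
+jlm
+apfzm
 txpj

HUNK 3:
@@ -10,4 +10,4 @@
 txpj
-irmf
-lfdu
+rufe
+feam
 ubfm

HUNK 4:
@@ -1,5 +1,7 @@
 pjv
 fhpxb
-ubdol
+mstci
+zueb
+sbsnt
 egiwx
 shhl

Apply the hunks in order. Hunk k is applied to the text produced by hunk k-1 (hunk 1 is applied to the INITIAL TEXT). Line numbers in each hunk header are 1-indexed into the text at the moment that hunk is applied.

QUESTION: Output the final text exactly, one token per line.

Hunk 1: at line 9 remove [jrw,aggdh] add [irmf] -> 13 lines: pjv fhpxb ubdol egiwx shhl dls xupk xlpt hyj txpj irmf lfdu ubfm
Hunk 2: at line 7 remove [xlpt,hyj] add [jlm,apfzm] -> 13 lines: pjv fhpxb ubdol egiwx shhl dls xupk jlm apfzm txpj irmf lfdu ubfm
Hunk 3: at line 10 remove [irmf,lfdu] add [rufe,feam] -> 13 lines: pjv fhpxb ubdol egiwx shhl dls xupk jlm apfzm txpj rufe feam ubfm
Hunk 4: at line 1 remove [ubdol] add [mstci,zueb,sbsnt] -> 15 lines: pjv fhpxb mstci zueb sbsnt egiwx shhl dls xupk jlm apfzm txpj rufe feam ubfm

Answer: pjv
fhpxb
mstci
zueb
sbsnt
egiwx
shhl
dls
xupk
jlm
apfzm
txpj
rufe
feam
ubfm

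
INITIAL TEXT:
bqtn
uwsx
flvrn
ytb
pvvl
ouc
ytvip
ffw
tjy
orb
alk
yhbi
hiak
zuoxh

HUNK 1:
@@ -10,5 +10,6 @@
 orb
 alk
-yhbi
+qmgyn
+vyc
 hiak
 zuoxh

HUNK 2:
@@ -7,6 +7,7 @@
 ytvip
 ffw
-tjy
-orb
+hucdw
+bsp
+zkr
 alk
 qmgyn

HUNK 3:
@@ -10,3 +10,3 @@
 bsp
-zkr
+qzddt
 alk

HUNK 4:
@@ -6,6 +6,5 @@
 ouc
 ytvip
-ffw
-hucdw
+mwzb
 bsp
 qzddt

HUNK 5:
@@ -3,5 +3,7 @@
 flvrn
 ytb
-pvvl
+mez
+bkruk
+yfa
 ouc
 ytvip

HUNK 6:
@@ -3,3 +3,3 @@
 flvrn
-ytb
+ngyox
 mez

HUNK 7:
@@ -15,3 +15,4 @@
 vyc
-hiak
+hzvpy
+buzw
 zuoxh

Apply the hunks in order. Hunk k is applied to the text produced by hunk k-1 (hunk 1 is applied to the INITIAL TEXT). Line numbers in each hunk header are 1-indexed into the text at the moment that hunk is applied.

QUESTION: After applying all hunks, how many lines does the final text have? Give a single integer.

Hunk 1: at line 10 remove [yhbi] add [qmgyn,vyc] -> 15 lines: bqtn uwsx flvrn ytb pvvl ouc ytvip ffw tjy orb alk qmgyn vyc hiak zuoxh
Hunk 2: at line 7 remove [tjy,orb] add [hucdw,bsp,zkr] -> 16 lines: bqtn uwsx flvrn ytb pvvl ouc ytvip ffw hucdw bsp zkr alk qmgyn vyc hiak zuoxh
Hunk 3: at line 10 remove [zkr] add [qzddt] -> 16 lines: bqtn uwsx flvrn ytb pvvl ouc ytvip ffw hucdw bsp qzddt alk qmgyn vyc hiak zuoxh
Hunk 4: at line 6 remove [ffw,hucdw] add [mwzb] -> 15 lines: bqtn uwsx flvrn ytb pvvl ouc ytvip mwzb bsp qzddt alk qmgyn vyc hiak zuoxh
Hunk 5: at line 3 remove [pvvl] add [mez,bkruk,yfa] -> 17 lines: bqtn uwsx flvrn ytb mez bkruk yfa ouc ytvip mwzb bsp qzddt alk qmgyn vyc hiak zuoxh
Hunk 6: at line 3 remove [ytb] add [ngyox] -> 17 lines: bqtn uwsx flvrn ngyox mez bkruk yfa ouc ytvip mwzb bsp qzddt alk qmgyn vyc hiak zuoxh
Hunk 7: at line 15 remove [hiak] add [hzvpy,buzw] -> 18 lines: bqtn uwsx flvrn ngyox mez bkruk yfa ouc ytvip mwzb bsp qzddt alk qmgyn vyc hzvpy buzw zuoxh
Final line count: 18

Answer: 18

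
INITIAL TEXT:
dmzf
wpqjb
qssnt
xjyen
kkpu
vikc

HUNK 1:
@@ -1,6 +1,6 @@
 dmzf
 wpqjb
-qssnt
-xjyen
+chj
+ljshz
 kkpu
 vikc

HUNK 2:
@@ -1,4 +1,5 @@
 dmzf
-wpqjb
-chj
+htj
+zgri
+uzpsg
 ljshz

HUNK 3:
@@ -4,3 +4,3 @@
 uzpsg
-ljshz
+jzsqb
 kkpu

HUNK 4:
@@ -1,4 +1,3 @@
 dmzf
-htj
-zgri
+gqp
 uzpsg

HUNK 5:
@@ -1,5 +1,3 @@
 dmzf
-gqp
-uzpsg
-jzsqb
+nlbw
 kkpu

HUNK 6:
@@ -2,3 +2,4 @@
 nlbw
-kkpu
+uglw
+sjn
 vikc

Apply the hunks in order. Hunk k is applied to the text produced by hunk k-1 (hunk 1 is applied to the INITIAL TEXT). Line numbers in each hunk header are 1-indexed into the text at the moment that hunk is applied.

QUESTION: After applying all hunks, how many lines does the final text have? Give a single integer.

Answer: 5

Derivation:
Hunk 1: at line 1 remove [qssnt,xjyen] add [chj,ljshz] -> 6 lines: dmzf wpqjb chj ljshz kkpu vikc
Hunk 2: at line 1 remove [wpqjb,chj] add [htj,zgri,uzpsg] -> 7 lines: dmzf htj zgri uzpsg ljshz kkpu vikc
Hunk 3: at line 4 remove [ljshz] add [jzsqb] -> 7 lines: dmzf htj zgri uzpsg jzsqb kkpu vikc
Hunk 4: at line 1 remove [htj,zgri] add [gqp] -> 6 lines: dmzf gqp uzpsg jzsqb kkpu vikc
Hunk 5: at line 1 remove [gqp,uzpsg,jzsqb] add [nlbw] -> 4 lines: dmzf nlbw kkpu vikc
Hunk 6: at line 2 remove [kkpu] add [uglw,sjn] -> 5 lines: dmzf nlbw uglw sjn vikc
Final line count: 5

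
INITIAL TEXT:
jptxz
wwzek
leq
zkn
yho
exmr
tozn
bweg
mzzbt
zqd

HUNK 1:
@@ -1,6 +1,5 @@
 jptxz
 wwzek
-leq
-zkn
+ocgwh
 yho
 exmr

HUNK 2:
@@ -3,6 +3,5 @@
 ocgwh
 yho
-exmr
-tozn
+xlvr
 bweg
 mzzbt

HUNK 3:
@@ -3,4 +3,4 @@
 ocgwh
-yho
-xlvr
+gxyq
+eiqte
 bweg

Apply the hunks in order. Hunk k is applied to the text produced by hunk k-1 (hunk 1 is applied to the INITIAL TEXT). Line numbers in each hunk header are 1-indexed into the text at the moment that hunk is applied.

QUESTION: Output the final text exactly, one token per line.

Hunk 1: at line 1 remove [leq,zkn] add [ocgwh] -> 9 lines: jptxz wwzek ocgwh yho exmr tozn bweg mzzbt zqd
Hunk 2: at line 3 remove [exmr,tozn] add [xlvr] -> 8 lines: jptxz wwzek ocgwh yho xlvr bweg mzzbt zqd
Hunk 3: at line 3 remove [yho,xlvr] add [gxyq,eiqte] -> 8 lines: jptxz wwzek ocgwh gxyq eiqte bweg mzzbt zqd

Answer: jptxz
wwzek
ocgwh
gxyq
eiqte
bweg
mzzbt
zqd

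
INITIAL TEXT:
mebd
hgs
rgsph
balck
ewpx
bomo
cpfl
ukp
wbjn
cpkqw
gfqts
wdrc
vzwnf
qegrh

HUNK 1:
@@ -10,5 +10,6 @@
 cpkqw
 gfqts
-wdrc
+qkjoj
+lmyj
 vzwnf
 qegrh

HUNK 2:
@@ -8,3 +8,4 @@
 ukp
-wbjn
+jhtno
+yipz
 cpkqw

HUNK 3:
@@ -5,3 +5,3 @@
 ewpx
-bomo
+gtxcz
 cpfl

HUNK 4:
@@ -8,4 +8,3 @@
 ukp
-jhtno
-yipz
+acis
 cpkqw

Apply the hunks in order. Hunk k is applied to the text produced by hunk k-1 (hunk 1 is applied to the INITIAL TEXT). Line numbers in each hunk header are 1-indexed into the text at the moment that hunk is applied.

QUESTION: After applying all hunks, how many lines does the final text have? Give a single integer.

Hunk 1: at line 10 remove [wdrc] add [qkjoj,lmyj] -> 15 lines: mebd hgs rgsph balck ewpx bomo cpfl ukp wbjn cpkqw gfqts qkjoj lmyj vzwnf qegrh
Hunk 2: at line 8 remove [wbjn] add [jhtno,yipz] -> 16 lines: mebd hgs rgsph balck ewpx bomo cpfl ukp jhtno yipz cpkqw gfqts qkjoj lmyj vzwnf qegrh
Hunk 3: at line 5 remove [bomo] add [gtxcz] -> 16 lines: mebd hgs rgsph balck ewpx gtxcz cpfl ukp jhtno yipz cpkqw gfqts qkjoj lmyj vzwnf qegrh
Hunk 4: at line 8 remove [jhtno,yipz] add [acis] -> 15 lines: mebd hgs rgsph balck ewpx gtxcz cpfl ukp acis cpkqw gfqts qkjoj lmyj vzwnf qegrh
Final line count: 15

Answer: 15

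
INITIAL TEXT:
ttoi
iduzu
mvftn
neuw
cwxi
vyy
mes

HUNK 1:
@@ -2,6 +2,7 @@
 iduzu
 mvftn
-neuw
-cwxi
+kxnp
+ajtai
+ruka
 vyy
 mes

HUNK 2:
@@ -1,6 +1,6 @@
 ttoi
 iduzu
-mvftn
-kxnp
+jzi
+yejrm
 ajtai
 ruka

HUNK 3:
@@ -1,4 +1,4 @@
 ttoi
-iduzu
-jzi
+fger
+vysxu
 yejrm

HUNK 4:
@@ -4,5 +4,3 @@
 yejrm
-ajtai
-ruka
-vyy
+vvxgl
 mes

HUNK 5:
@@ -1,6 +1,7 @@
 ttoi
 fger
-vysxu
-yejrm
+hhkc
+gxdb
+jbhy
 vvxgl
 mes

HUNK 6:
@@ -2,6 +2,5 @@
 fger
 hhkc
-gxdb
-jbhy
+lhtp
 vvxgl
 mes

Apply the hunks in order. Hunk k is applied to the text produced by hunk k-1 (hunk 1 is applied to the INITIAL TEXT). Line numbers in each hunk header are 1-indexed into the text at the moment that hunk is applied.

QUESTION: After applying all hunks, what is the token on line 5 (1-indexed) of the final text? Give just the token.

Hunk 1: at line 2 remove [neuw,cwxi] add [kxnp,ajtai,ruka] -> 8 lines: ttoi iduzu mvftn kxnp ajtai ruka vyy mes
Hunk 2: at line 1 remove [mvftn,kxnp] add [jzi,yejrm] -> 8 lines: ttoi iduzu jzi yejrm ajtai ruka vyy mes
Hunk 3: at line 1 remove [iduzu,jzi] add [fger,vysxu] -> 8 lines: ttoi fger vysxu yejrm ajtai ruka vyy mes
Hunk 4: at line 4 remove [ajtai,ruka,vyy] add [vvxgl] -> 6 lines: ttoi fger vysxu yejrm vvxgl mes
Hunk 5: at line 1 remove [vysxu,yejrm] add [hhkc,gxdb,jbhy] -> 7 lines: ttoi fger hhkc gxdb jbhy vvxgl mes
Hunk 6: at line 2 remove [gxdb,jbhy] add [lhtp] -> 6 lines: ttoi fger hhkc lhtp vvxgl mes
Final line 5: vvxgl

Answer: vvxgl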